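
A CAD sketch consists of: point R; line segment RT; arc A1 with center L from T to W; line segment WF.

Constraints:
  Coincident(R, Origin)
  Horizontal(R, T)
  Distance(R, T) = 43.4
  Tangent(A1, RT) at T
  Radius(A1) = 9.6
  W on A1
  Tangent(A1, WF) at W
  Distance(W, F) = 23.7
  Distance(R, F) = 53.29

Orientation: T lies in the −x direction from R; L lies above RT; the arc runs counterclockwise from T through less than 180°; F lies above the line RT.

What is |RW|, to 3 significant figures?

36.2

Checks: |LW| = 9.600 ✓; ∠(LW, WF) = 90.00° ✓; |WF| = 23.70 ✓; |RF| = 53.29 ✓.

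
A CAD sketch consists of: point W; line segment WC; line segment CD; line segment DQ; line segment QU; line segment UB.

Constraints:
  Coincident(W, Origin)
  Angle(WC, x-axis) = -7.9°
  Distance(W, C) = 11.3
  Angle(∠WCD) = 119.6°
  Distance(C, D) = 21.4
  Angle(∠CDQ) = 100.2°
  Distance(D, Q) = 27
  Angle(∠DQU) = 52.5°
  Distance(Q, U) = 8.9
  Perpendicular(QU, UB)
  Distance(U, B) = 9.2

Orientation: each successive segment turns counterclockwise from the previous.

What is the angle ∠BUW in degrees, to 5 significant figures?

89.333°

W is at the origin; WC runs at -7.9° with length 11.3, so C = (11.193, -1.5531). ∠WCD = 119.6° gives CD at 52.500° from the x-axis; with |CD| = 21.4, D = (24.220, 15.425). ∠CDQ = 100.2° gives DQ at 132.30° from the x-axis; with |DQ| = 27.0, Q = (6.0489, 35.395). ∠DQU = 52.5° gives QU at -100.20° from the x-axis; with |QU| = 8.9, U = (4.4729, 26.635). QU is perpendicular to UB, so UB runs at -10.200°; with |UB| = 9.2, B = (13.527, 25.006). Then cos ∠BUW = UB·UW / (|UB||UW|), giving 89.333°.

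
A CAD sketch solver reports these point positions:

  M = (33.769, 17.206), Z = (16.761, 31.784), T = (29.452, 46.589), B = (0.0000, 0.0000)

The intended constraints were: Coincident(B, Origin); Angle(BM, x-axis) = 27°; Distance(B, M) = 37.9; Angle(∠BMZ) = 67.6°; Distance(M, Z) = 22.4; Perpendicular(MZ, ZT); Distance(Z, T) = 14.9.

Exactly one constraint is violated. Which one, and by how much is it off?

Distance(Z, T) = 14.9 — off by 4.60.

B = (0.00, 0.00) ✓; BM at 27.00° ✓; |BM| = 37.90 ✓; ∠BMZ = 67.60° ✓; |MZ| = 22.40 ✓; ∠(MZ, ZT) = 90.00° ✓; |ZT| = 19.50 ✗.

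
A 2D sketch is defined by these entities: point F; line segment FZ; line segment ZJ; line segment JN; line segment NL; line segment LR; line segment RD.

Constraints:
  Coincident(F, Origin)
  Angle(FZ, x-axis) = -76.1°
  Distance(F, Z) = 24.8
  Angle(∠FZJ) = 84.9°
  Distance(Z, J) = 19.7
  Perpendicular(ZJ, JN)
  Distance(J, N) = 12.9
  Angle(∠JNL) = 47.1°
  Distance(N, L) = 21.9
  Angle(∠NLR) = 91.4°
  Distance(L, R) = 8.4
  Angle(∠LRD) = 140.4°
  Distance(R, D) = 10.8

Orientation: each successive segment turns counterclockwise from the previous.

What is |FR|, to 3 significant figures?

33.7

∠JNL = 47.1° gives NL at -118° from the x-axis; with |NL| = 21.9, L = (10.1, -24.8). ∠NLR = 91.4° gives LR at -29.5° from the x-axis; with |LR| = 8.4, R = (17.4, -28.9). Then |FR| = |R − F| = 33.7.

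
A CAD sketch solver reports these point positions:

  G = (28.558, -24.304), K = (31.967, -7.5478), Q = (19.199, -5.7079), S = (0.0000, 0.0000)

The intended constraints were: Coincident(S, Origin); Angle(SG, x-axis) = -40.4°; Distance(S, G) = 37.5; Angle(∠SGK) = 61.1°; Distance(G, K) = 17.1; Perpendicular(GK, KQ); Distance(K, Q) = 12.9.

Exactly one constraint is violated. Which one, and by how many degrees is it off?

Perpendicular(GK, KQ) — off by 3.30°.

S = (0.00, 0.00) ✓; SG at -40.40° ✓; |SG| = 37.50 ✓; ∠SGK = 61.10° ✓; |GK| = 17.10 ✓; ∠(GK, KQ) = 93.30° ✗; |KQ| = 12.90 ✓.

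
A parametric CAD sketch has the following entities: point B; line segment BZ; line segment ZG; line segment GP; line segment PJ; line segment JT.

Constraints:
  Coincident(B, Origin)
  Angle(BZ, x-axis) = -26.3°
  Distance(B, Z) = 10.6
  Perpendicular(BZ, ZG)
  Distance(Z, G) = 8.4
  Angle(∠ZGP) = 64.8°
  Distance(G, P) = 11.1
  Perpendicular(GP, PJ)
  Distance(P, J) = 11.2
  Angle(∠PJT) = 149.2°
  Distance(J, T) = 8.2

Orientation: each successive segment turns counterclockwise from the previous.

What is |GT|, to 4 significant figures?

19.51

B is at the origin; BZ runs at -26.3° with length 10.6, so Z = (9.503, -4.697). BZ is perpendicular to ZG, so ZG runs at 63.70°; with |ZG| = 8.4, G = (13.22, 2.834). ∠ZGP = 64.8° gives GP at 178.9° from the x-axis; with |GP| = 11.1, P = (2.127, 3.047). GP ⟂ PJ, so PJ runs at -91.10°; with |PJ| = 11.2, J = (1.912, -8.151). ∠PJT = 149.2° gives JT at -60.30° from the x-axis; with |JT| = 8.2, T = (5.974, -15.27). Then |GT| = |T − G| = 19.51.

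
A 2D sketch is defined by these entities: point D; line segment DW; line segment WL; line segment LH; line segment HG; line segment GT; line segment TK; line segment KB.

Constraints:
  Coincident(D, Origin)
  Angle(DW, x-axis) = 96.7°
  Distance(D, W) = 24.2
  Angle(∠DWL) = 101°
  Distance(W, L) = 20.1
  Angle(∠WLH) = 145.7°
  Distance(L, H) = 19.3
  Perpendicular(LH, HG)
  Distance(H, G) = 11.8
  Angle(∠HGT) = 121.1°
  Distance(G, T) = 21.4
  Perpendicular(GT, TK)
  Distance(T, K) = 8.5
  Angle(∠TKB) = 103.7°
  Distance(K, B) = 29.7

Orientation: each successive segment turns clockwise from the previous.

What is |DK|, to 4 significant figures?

18.34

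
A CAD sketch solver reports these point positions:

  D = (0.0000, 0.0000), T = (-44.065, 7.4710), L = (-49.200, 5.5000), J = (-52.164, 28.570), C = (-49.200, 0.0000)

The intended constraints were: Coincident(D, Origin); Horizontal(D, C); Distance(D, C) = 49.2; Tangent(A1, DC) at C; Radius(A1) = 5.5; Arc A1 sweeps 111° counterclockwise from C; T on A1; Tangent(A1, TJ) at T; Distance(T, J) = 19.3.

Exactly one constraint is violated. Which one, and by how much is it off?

Distance(T, J) = 19.3 — off by 3.30.

D = (0.00, 0.00) ✓; D.y = 0.00, C.y = 0.00 ✓; |DC| = 49.20 ✓; ∠(LC, CD) = 90.00° ✓; |LC| = 5.500 ✓; bearing(L→T) − bearing(L→C) = 111.0° ✓; |LT| = 5.500 ✓; ∠(LT, TJ) = 90.00° ✓; |TJ| = 22.60 ✗.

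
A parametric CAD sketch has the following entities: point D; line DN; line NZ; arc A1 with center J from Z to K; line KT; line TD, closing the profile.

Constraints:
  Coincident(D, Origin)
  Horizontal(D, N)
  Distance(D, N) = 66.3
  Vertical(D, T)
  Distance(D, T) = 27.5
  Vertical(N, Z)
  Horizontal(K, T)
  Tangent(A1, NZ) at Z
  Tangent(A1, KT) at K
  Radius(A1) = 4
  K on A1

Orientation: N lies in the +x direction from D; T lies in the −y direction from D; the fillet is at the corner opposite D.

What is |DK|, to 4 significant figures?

68.10

D is at the origin; D and N share the same y with |DN| = 66.3 and N on the +x side, so N = (66.30, 0.000). DT is vertical with |DT| = 27.5 and T on the −y side, so T = (0.000, -27.50). The virtual corner opposite D is at (66.30, -27.50). A1 meets NZ tangentially, so JZ is at right angles to NZ and tangency of A1 to KT means the radius JK is perpendicular to KT, with radius 4.0, so the center J sits 4.0 in from both sides at J = (62.30, -23.50). That places the tangent points at Z = (66.30, -23.50) on NZ and K = (62.30, -27.50) on KT. Then |DK| = |K − D| = 68.10.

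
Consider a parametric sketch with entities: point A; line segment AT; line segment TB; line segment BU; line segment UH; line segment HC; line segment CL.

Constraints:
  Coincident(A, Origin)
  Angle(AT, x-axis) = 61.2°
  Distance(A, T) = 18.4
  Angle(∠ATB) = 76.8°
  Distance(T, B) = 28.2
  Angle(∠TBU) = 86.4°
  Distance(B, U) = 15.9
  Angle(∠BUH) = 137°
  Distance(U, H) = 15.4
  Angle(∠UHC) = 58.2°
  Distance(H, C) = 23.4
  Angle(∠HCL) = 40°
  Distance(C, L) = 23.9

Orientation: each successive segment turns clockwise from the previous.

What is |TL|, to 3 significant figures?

35.2

∠UHC = 58.2° gives HC at 59.6° from the x-axis; with |HC| = 23.4, C = (14.9, 5.94). ∠HCL = 40.0° gives CL at -80.4° from the x-axis; with |CL| = 23.9, L = (18.9, -17.6). Then |TL| = |L − T| = 35.2.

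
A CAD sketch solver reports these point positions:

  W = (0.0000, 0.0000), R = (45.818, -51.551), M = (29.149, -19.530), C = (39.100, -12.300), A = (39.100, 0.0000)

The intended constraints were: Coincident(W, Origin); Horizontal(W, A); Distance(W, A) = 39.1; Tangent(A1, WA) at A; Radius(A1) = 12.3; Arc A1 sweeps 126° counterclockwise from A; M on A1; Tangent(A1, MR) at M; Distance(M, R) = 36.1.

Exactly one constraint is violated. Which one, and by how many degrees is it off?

Tangent(A1, MR) at M — off by 8.50°.

W = (0.00, 0.00) ✓; W.y = 0.00, A.y = 0.00 ✓; |WA| = 39.10 ✓; ∠(CA, AW) = 90.00° ✓; |CA| = 12.30 ✓; bearing(C→M) − bearing(C→A) = 126.0° ✓; |CM| = 12.30 ✓; ∠(CM, MR) = 98.50° ✗; |MR| = 36.10 ✓.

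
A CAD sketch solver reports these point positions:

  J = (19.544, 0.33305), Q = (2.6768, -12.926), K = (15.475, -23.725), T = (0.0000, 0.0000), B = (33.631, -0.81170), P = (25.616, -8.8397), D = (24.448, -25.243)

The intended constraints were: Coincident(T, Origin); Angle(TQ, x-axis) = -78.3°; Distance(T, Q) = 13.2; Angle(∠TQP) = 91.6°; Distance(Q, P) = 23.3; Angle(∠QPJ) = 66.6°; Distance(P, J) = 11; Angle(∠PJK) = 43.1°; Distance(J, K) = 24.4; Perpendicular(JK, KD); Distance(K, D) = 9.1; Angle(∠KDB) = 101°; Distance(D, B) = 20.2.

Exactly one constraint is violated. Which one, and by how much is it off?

Distance(D, B) = 20.2 — off by 5.90.

T = (0.00, 0.00) ✓; TQ at -78.30° ✓; |TQ| = 13.20 ✓; ∠TQP = 91.60° ✓; |QP| = 23.30 ✓; ∠QPJ = 66.60° ✓; |PJ| = 11.00 ✓; ∠PJK = 43.10° ✓; |JK| = 24.40 ✓; ∠(JK, KD) = 90.00° ✓; |KD| = 9.100 ✓; ∠KDB = 101.0° ✓; |DB| = 26.10 ✗.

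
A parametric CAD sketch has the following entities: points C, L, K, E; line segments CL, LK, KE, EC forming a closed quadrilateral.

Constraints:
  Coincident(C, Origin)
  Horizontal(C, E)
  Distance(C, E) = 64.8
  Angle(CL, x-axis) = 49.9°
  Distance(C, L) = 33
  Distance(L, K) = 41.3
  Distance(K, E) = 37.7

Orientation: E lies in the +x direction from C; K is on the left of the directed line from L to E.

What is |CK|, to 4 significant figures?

71.34

C is at the origin; C and E share the same y with |CE| = 64.8 and E in +x, so E = (64.8, 0). CL runs at 49.9° with |CL| = 33.0, so L = (21.26, 25.24). K is determined by |LK| = 41.3 and |KE| = 37.7 together: it lies at the intersection of circle(L, 41.3) and circle(E, 37.7). With |LE| = 50.33, the foot of the radical line on LE is 27.99 from L and the perpendicular offset is √(41.3² − 27.99²) = 30.37. Taking the left-of-LE solution: K = (60.70, 37.48).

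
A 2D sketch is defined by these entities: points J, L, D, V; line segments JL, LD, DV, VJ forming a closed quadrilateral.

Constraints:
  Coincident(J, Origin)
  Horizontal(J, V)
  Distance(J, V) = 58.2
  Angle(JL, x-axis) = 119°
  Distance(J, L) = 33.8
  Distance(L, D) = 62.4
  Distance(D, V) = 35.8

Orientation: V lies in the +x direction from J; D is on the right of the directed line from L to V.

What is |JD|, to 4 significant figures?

30.72

Checks: |JV| = 58.20 ✓; |JL| = 33.80 ✓; |LD| = 62.40 ✓; |DV| = 35.80 ✓.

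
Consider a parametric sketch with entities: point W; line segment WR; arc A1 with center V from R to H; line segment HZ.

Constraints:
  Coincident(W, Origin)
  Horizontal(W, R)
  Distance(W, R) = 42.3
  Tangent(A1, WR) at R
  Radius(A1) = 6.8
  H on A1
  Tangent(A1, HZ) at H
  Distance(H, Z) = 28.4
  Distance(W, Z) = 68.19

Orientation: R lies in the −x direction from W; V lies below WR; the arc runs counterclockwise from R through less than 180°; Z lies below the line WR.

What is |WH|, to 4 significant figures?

48.37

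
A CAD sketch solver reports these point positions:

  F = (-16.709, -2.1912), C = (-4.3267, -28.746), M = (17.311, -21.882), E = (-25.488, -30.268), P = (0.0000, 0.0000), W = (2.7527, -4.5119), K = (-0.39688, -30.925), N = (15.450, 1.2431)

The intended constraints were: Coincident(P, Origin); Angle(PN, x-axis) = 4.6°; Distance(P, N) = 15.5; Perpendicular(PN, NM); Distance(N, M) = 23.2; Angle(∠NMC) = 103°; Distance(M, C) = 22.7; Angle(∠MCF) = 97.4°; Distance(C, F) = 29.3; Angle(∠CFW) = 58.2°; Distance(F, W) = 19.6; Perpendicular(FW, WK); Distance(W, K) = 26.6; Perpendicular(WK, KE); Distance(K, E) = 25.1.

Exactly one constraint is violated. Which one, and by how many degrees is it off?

Perpendicular(WK, KE) — off by 5.30°.

P = (0.00, 0.00) ✓; PN at 4.600° ✓; |PN| = 15.50 ✓; ∠(PN, NM) = 90.00° ✓; |NM| = 23.20 ✓; ∠NMC = 103.0° ✓; |MC| = 22.70 ✓; ∠MCF = 97.40° ✓; |CF| = 29.30 ✓; ∠CFW = 58.20° ✓; |FW| = 19.60 ✓; ∠(FW, WK) = 90.00° ✓; |WK| = 26.60 ✓; ∠(WK, KE) = 84.70° ✗; |KE| = 25.10 ✓.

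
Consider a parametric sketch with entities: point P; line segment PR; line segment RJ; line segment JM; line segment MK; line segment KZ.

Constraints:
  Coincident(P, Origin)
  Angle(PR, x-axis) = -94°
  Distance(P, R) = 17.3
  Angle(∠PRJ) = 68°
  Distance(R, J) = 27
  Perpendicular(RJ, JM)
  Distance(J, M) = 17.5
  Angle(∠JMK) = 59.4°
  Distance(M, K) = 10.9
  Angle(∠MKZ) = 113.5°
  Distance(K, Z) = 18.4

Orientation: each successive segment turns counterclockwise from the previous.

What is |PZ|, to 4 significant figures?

26.06

∠JMK = 59.4° gives MK at -131.4° from the x-axis; with |MK| = 10.9, K = (11.86, -0.4471). ∠MKZ = 113.5° gives KZ at -64.90° from the x-axis; with |KZ| = 18.4, Z = (19.66, -17.11). Then |PZ| = |Z − P| = 26.06.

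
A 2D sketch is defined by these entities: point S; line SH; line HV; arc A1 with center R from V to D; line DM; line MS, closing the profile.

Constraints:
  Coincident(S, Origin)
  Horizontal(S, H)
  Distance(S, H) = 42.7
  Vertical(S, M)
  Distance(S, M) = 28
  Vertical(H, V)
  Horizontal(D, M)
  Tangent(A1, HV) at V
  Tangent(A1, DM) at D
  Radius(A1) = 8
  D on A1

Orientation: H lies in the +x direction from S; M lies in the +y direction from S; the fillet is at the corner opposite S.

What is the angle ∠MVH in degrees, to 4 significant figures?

100.6°

S is at the origin; S and H share the same y with |SH| = 42.7 and H on the +x side, so H = (42.70, 0.000). S and M share the same x with |SM| = 28.0 and M on the +y side, so M = (0.000, 28.00). The virtual corner opposite S is at (42.70, 28.00). Tangency of A1 to HV means the radius RV is perpendicular to HV and A1 meets DM tangentially, so RD is at right angles to DM, with radius 8.0, so the center R sits 8.0 in from both sides at R = (34.70, 20.00). That places the tangent points at V = (42.70, 20.00) on HV and D = (34.70, 28.00) on DM. Then cos ∠MVH = VM·VH / (|VM||VH|), giving 100.6°.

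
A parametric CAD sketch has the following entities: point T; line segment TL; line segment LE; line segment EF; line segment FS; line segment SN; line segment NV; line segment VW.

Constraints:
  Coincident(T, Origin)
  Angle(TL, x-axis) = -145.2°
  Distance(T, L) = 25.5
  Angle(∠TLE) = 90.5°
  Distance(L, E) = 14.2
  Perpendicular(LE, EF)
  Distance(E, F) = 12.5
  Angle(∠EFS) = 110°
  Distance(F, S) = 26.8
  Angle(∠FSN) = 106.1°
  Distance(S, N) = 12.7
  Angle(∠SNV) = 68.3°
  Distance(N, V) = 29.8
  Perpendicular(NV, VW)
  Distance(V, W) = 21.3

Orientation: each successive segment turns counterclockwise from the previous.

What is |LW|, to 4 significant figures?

29.20

T is at the origin; TL runs at -145.2° with length 25.5, so L = (-20.94, -14.55). ∠TLE = 90.5° gives LE at -55.70° from the x-axis; with |LE| = 14.2, E = (-12.94, -26.28). LE is perpendicular to EF, so EF runs at 34.30°; with |EF| = 12.5, F = (-2.611, -19.24). ∠EFS = 110.0° gives FS at 104.3° from the x-axis; with |FS| = 26.8, S = (-9.231, 6.730). ∠FSN = 106.1° gives SN at 178.2° from the x-axis; with |SN| = 12.7, N = (-21.92, 7.129). ∠SNV = 68.3° gives NV at -70.10° from the x-axis; with |NV| = 29.8, V = (-11.78, -20.89). NV ⟂ VW, so VW runs at 19.90°; with |VW| = 21.3, W = (8.247, -13.64). Then |LW| = |W − L| = 29.20.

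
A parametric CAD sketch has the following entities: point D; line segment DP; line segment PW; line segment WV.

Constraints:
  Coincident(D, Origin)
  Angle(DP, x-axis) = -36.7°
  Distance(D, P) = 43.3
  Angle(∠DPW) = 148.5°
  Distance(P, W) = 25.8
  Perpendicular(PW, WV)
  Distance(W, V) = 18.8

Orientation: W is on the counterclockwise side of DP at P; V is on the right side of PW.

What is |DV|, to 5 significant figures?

75.164

∠DPW = 148.5°, so PW runs at -36.7° + (180° − 148.5°) = -5.2000° from the x-axis; with |PW| = 25.8, W = P + 25.8·(cos -5.2000°, sin -5.2000°) = (60.411, -28.215). PW ⟂ WV; with |WV| = 18.8 on the right of PW, V = W + 18.8·(-0.090633, -0.99588) = (58.707, -46.938). Then |DV| = |V − D| = 75.164.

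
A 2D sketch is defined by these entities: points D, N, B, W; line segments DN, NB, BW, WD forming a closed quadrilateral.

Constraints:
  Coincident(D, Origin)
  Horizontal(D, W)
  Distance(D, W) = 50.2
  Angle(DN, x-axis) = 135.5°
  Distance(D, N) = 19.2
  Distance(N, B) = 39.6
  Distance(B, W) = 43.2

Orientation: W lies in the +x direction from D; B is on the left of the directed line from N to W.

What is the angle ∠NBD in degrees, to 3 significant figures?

28.4°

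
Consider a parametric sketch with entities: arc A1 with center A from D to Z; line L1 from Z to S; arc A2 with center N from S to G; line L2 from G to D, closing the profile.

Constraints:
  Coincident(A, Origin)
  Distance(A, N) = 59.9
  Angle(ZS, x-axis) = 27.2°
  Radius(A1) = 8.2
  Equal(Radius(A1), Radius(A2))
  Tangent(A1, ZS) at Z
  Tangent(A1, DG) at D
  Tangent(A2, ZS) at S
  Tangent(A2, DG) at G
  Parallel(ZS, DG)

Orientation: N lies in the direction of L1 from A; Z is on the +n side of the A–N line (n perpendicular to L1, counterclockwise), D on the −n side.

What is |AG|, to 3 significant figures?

60.5

Tangency of A1 to both parallel lines with radius 8.2 puts Z and D at A ± 8.2·n: Z = (-3.75, 7.29), D = (3.75, -7.29). Equal radii place S and G the same way about N: S = N + 8.2·n = (49.5, 34.7), G = N − 8.2·n = (57.0, 20.1). Then |AG| = |G − A| = 60.5.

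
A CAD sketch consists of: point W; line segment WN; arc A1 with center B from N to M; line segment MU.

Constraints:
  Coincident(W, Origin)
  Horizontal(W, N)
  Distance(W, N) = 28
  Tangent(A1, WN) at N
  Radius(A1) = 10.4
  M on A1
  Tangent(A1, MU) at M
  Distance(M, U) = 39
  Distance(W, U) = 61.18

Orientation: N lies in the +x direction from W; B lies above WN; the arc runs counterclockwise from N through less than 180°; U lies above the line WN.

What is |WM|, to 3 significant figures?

40.0

Checks: |BM| = 10.40 ✓; ∠(BM, MU) = 90.00° ✓; |MU| = 39.00 ✓; |WU| = 61.18 ✓.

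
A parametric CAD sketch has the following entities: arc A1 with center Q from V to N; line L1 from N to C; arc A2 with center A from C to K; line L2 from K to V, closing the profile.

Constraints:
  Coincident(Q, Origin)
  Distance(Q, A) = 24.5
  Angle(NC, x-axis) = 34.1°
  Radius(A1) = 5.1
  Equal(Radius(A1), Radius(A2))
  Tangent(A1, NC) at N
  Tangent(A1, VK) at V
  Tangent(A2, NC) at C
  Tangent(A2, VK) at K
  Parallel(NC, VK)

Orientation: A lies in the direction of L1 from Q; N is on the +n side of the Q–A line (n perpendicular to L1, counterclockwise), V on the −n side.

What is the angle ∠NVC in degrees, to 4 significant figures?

67.40°

Tangency of A1 to both parallel lines with radius 5.1 puts N and V at Q ± 5.1·n: N = (-2.859, 4.223), V = (2.859, -4.223). Equal radii place C and K the same way about A: C = A + 5.1·n = (17.43, 17.96), K = A − 5.1·n = (23.15, 9.513). Then cos ∠NVC = VN·VC / (|VN||VC|), giving 67.40°.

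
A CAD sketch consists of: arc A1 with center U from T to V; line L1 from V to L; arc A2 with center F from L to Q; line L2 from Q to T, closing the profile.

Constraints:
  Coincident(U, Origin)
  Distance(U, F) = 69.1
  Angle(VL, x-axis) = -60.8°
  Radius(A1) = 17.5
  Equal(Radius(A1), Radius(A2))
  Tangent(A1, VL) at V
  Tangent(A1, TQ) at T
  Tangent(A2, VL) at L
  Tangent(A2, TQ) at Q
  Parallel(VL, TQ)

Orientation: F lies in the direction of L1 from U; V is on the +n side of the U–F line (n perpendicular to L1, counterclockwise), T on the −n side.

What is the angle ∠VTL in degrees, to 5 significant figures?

63.137°

The slot axis is L1's direction at -60.8°, so u = (cos -60.8°, sin -60.8°) = (0.48786, -0.87292) and n = (−sin -60.8°, cos -60.8°) = (0.87292, 0.48786). U is at the origin and F lies 69.1 along u from U, so F = 69.1·u = (33.711, -60.319). Tangency of A1 to both parallel lines with radius 17.5 puts V and T at U ± 17.5·n: V = (15.276, 8.5375), T = (-15.276, -8.5375). Equal radii place L and Q the same way about F: L = F + 17.5·n = (48.987, -51.781), Q = F − 17.5·n = (18.435, -68.856). Then cos ∠VTL = TV·TL / (|TV||TL|), giving 63.137°.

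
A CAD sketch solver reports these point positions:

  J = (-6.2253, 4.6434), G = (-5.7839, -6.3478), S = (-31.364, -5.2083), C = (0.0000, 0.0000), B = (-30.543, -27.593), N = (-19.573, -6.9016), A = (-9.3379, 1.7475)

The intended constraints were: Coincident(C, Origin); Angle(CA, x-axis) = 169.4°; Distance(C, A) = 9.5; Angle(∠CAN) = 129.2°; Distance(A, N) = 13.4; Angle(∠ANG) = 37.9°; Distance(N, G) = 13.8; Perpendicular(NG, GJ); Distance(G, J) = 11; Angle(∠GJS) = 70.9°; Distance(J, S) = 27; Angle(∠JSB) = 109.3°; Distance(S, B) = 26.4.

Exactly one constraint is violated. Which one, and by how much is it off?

Distance(S, B) = 26.4 — off by 4.00.

C = (0.00, 0.00) ✓; CA at 169.4° ✓; |CA| = 9.500 ✓; ∠CAN = 129.2° ✓; |AN| = 13.40 ✓; ∠ANG = 37.90° ✓; |NG| = 13.80 ✓; ∠(NG, GJ) = 90.00° ✓; |GJ| = 11.00 ✓; ∠GJS = 70.90° ✓; |JS| = 27.00 ✓; ∠JSB = 109.3° ✓; |SB| = 22.40 ✗.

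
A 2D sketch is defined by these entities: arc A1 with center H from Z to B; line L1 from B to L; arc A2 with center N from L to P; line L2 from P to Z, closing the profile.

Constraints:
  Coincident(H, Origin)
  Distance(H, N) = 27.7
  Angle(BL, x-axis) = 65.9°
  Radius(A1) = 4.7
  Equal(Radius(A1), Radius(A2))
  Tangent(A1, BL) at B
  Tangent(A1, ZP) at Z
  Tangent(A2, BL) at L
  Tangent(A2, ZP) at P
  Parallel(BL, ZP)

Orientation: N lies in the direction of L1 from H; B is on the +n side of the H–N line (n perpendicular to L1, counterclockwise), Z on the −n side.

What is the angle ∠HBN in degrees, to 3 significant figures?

80.4°

The slot axis is L1's direction at 65.9°, so u = (cos 65.9°, sin 65.9°) = (0.408, 0.913) and n = (−sin 65.9°, cos 65.9°) = (-0.913, 0.408). H is at the origin and N lies 27.7 along u from H, so N = 27.7·u = (11.3, 25.3). Tangency of A1 to both parallel lines with radius 4.7 puts B and Z at H ± 4.7·n: B = (-4.29, 1.92), Z = (4.29, -1.92). Then cos ∠HBN = BH·BN / (|BH||BN|), giving 80.4°.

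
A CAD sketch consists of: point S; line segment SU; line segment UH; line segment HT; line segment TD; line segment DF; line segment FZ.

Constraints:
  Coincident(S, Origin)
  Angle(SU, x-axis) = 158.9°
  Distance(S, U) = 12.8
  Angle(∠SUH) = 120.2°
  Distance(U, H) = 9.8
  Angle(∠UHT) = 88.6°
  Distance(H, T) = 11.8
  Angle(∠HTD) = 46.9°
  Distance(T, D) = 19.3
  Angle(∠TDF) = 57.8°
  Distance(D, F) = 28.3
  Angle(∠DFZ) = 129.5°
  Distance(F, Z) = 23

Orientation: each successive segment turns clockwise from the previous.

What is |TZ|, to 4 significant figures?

32.68

∠TDF = 57.8° gives DF at 112.4° from the x-axis; with |DF| = 28.3, F = (-23.76, 26.30). ∠DFZ = 129.5° gives FZ at 61.90° from the x-axis; with |FZ| = 23.0, Z = (-12.93, 46.59). Then |TZ| = |Z − T| = 32.68.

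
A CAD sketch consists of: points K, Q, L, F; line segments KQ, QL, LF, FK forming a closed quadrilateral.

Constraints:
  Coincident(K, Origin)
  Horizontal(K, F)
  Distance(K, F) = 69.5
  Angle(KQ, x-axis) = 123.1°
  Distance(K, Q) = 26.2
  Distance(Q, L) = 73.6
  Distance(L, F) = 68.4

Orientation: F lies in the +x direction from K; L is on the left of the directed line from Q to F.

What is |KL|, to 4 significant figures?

78.96

Checks: |QL| = 73.60 ✓; |LF| = 68.40 ✓.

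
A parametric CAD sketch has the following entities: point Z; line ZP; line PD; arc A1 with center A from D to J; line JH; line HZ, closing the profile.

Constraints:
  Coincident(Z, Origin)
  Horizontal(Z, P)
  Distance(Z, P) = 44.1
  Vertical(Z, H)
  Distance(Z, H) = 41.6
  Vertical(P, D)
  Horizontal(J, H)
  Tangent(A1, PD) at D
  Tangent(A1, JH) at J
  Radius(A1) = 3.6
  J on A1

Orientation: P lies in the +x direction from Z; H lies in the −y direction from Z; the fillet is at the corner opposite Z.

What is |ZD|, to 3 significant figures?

58.2

Z is at the origin; Z and P share the same y with |ZP| = 44.1 and P on the +x side, so P = (44.1, 0.00). Z and H share the same x with |ZH| = 41.6 and H on the −y side, so H = (0.00, -41.6). The virtual corner opposite Z is at (44.1, -41.6). Tangency of A1 to PD means the radius AD is perpendicular to PD and since A1 is tangent to JH there, AJ ⟂ JH, with radius 3.6, so the center A sits 3.6 in from both sides at A = (40.5, -38.0). That places the tangent points at D = (44.1, -38.0) on PD and J = (40.5, -41.6) on JH. Then |ZD| = |D − Z| = 58.2.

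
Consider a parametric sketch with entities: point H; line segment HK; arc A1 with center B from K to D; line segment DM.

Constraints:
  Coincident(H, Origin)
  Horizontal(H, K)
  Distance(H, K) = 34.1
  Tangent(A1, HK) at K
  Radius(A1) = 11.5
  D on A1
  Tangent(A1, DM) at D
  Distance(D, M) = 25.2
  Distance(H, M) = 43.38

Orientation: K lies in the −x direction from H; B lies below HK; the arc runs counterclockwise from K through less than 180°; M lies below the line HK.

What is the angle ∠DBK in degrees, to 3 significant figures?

138°

Checks: |HK| = 34.10 ✓; |BD| = 11.50 ✓; ∠(BD, DM) = 90.00° ✓; |DM| = 25.20 ✓; |HM| = 43.38 ✓.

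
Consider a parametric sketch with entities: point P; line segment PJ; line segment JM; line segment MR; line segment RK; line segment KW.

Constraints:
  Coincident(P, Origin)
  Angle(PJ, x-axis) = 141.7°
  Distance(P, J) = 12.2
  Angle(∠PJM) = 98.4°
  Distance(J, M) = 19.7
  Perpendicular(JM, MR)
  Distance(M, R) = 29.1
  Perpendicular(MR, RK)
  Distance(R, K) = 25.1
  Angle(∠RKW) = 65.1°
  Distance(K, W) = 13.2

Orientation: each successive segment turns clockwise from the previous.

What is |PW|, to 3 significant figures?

5.42

P is at the origin; PJ runs at 141.7° with length 12.2, so J = (-9.57, 7.56). ∠PJM = 98.4° gives JM at 60.1° from the x-axis; with |JM| = 19.7, M = (0.246, 24.6). JM is perpendicular to MR, so MR runs at -29.9°; with |MR| = 29.1, R = (25.5, 10.1). The perpendicularity gives RK at right angles to MR, so RK runs at -120°; with |RK| = 25.1, K = (13.0, -11.6). ∠RKW = 65.1° gives KW at 125° from the x-axis; with |KW| = 13.2, W = (5.35, -0.840). Then |PW| = |W − P| = 5.42.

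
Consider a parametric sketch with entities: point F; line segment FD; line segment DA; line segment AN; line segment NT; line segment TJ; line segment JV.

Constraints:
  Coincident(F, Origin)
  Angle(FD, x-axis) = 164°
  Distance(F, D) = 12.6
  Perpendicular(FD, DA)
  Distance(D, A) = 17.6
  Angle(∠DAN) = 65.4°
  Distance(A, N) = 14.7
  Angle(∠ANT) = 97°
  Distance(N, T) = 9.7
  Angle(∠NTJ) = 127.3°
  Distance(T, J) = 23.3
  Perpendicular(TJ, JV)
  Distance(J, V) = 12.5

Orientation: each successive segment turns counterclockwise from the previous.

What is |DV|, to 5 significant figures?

16.877

F is at the origin; FD runs at 164.0° with length 12.6, so D = (-12.112, 3.4730). FD ⟂ DA, so DA runs at -106.00°; with |DA| = 17.6, A = (-16.963, -13.445). ∠DAN = 65.4° gives AN at 8.6000° from the x-axis; with |AN| = 14.7, N = (-2.4284, -11.247). ∠ANT = 97.0° gives NT at 91.600° from the x-axis; with |NT| = 9.7, T = (-2.6992, -1.5508). ∠NTJ = 127.3° gives TJ at 144.30° from the x-axis; with |TJ| = 23.3, J = (-21.621, 12.046). TJ ⟂ JV, so JV runs at -125.70°; with |JV| = 12.5, V = (-28.915, 1.8947). Then |DV| = |V − D| = 16.877.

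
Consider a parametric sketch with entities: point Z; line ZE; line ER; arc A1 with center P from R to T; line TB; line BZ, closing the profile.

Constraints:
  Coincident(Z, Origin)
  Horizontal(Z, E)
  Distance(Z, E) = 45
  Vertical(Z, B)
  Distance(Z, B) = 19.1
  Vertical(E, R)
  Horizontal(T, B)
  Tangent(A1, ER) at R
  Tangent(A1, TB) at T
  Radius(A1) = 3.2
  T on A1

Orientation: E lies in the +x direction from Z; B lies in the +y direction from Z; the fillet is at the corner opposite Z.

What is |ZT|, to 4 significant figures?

45.96

Z is at the origin; ZE is horizontal with |ZE| = 45.0 and E on the +x side, so E = (45.00, 0.000). Z and B share the same x with |ZB| = 19.1 and B on the +y side, so B = (0.000, 19.10). The virtual corner opposite Z is at (45.00, 19.10). A1 meets ER tangentially, so PR is at right angles to ER and since A1 is tangent to TB there, PT ⟂ TB, with radius 3.2, so the center P sits 3.2 in from both sides at P = (41.80, 15.90). That places the tangent points at R = (45.00, 15.90) on ER and T = (41.80, 19.10) on TB. Then |ZT| = |T − Z| = 45.96.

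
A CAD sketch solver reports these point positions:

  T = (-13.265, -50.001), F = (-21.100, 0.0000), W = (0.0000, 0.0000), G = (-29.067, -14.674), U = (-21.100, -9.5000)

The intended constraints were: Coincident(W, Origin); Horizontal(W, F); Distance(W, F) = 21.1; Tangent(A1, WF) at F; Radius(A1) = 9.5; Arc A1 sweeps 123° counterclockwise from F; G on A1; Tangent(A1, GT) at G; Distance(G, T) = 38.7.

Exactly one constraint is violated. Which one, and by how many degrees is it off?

Tangent(A1, GT) at G — off by 8.90°.

W = (0.00, 0.00) ✓; W.y = 0.00, F.y = 0.00 ✓; |WF| = 21.10 ✓; ∠(UF, FW) = 90.00° ✓; |UF| = 9.500 ✓; bearing(U→G) − bearing(U→F) = 123.0° ✓; |UG| = 9.500 ✓; ∠(UG, GT) = 98.90° ✗; |GT| = 38.70 ✓.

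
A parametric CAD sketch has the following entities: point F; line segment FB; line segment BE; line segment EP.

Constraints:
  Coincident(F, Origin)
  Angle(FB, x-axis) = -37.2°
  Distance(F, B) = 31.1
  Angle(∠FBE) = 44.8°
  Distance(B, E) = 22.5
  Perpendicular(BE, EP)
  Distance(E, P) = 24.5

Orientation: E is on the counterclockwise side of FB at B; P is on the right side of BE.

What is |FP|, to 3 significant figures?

46.4

∠FBE = 44.8°, so BE runs at -37.2° + (180° − 44.8°) = 98.0° from the x-axis; with |BE| = 22.5, E = B + 22.5·(cos 98.0°, sin 98.0°) = (21.6, 3.48). The perpendicularity gives EP at right angles to BE; with |EP| = 24.5 on the right of BE, P = E + 24.5·(0.990, 0.139) = (45.9, 6.89). Then |FP| = |P − F| = 46.4.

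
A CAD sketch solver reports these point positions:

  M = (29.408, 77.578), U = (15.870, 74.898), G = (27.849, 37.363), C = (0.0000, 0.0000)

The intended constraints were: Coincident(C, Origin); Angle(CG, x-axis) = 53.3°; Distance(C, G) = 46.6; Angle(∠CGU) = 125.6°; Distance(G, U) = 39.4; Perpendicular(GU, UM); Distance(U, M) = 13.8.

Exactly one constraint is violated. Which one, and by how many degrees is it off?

Perpendicular(GU, UM) — off by 6.50°.

C = (0.00, 0.00) ✓; CG at 53.30° ✓; |CG| = 46.60 ✓; ∠CGU = 125.6° ✓; |GU| = 39.40 ✓; ∠(GU, UM) = 96.50° ✗; |UM| = 13.80 ✓.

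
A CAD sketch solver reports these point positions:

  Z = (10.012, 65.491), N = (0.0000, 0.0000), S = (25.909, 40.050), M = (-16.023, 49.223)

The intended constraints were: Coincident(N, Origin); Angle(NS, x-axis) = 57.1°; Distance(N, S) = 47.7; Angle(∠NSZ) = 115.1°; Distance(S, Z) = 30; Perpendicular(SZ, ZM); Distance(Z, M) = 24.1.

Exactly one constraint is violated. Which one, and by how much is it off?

Distance(Z, M) = 24.1 — off by 6.60.

N = (0.00, 0.00) ✓; NS at 57.10° ✓; |NS| = 47.70 ✓; ∠NSZ = 115.1° ✓; |SZ| = 30.00 ✓; ∠(SZ, ZM) = 90.00° ✓; |ZM| = 30.70 ✗.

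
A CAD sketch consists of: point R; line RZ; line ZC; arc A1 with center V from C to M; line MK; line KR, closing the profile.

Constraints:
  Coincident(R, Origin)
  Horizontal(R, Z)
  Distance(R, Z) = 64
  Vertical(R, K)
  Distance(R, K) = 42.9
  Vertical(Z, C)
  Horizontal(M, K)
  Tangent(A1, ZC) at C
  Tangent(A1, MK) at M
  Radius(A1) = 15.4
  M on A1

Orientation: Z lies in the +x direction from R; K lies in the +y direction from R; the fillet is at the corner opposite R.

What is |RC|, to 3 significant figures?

69.7

R is at the origin; RZ is horizontal with |RZ| = 64.0 and Z on the +x side, so Z = (64.0, 0.00). RK is vertical with |RK| = 42.9 and K on the +y side, so K = (0.00, 42.9). The virtual corner opposite R is at (64.0, 42.9). Since A1 is tangent to ZC there, VC ⟂ ZC and A1 meets MK tangentially, so VM is at right angles to MK, with radius 15.4, so the center V sits 15.4 in from both sides at V = (48.6, 27.5). That places the tangent points at C = (64.0, 27.5) on ZC and M = (48.6, 42.9) on MK. Then |RC| = |C − R| = 69.7.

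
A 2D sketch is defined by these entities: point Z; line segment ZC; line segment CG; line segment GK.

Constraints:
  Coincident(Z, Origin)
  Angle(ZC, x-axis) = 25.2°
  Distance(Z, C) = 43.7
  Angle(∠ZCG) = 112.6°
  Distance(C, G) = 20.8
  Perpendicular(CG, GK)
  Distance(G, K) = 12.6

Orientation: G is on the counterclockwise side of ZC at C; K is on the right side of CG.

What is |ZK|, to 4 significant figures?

64.93

Z is at the origin; ZC runs at 25.2° with length 43.7, so C = 43.7·(cos 25.2°, sin 25.2°) = (39.54, 18.61). ∠ZCG = 112.6°, so CG runs at 25.2° + (180° − 112.6°) = 92.60° from the x-axis; with |CG| = 20.8, G = C + 20.8·(cos 92.60°, sin 92.60°) = (38.60, 39.39). The perpendicularity gives GK at right angles to CG; with |GK| = 12.6 on the right of CG, K = G + 12.6·(0.9990, 0.04536) = (51.18, 39.96). Then |ZK| = |K − Z| = 64.93.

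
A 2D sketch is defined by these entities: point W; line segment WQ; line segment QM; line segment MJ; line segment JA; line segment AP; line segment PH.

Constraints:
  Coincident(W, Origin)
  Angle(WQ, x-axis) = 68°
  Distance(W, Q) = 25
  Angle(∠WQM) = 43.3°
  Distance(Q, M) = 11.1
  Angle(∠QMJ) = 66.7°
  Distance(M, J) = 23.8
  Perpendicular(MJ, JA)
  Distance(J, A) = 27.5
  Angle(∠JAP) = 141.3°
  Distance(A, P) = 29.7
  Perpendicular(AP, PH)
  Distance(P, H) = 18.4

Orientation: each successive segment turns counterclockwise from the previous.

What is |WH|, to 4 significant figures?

56.92

∠JAP = 141.3° gives AP at 86.70° from the x-axis; with |AP| = 29.7, P = (37.08, 52.70). The perpendicularity gives PH at right angles to AP, so PH runs at 176.7°; with |PH| = 18.4, H = (18.71, 53.76). Then |WH| = |H − W| = 56.92.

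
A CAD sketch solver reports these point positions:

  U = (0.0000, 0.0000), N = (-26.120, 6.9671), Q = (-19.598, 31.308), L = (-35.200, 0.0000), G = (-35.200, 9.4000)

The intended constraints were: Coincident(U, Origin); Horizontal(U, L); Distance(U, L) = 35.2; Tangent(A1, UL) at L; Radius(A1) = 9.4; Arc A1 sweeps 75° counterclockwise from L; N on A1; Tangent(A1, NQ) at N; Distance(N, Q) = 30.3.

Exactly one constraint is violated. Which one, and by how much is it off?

Distance(N, Q) = 30.3 — off by 5.10.

U = (0.00, 0.00) ✓; U.y = 0.00, L.y = 0.00 ✓; |UL| = 35.20 ✓; ∠(GL, LU) = 90.00° ✓; |GL| = 9.400 ✓; bearing(G→N) − bearing(G→L) = 75.00° ✓; |GN| = 9.400 ✓; ∠(GN, NQ) = 90.00° ✓; |NQ| = 25.20 ✗.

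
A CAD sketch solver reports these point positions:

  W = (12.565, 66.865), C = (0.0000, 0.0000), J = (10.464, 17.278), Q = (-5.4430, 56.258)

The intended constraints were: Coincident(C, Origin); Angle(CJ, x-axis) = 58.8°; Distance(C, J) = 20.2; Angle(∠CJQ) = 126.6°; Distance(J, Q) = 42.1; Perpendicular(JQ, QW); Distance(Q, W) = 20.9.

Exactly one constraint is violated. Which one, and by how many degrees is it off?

Perpendicular(JQ, QW) — off by 8.30°.

C = (0.00, 0.00) ✓; CJ at 58.80° ✓; |CJ| = 20.20 ✓; ∠CJQ = 126.6° ✓; |JQ| = 42.10 ✓; ∠(JQ, QW) = 81.70° ✗; |QW| = 20.90 ✓.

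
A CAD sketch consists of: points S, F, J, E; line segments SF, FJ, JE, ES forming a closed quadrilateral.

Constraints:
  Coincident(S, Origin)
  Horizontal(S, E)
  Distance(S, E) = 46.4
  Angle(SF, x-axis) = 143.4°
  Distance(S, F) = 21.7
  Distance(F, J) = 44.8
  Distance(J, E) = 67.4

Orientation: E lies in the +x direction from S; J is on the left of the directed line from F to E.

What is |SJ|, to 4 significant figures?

52.47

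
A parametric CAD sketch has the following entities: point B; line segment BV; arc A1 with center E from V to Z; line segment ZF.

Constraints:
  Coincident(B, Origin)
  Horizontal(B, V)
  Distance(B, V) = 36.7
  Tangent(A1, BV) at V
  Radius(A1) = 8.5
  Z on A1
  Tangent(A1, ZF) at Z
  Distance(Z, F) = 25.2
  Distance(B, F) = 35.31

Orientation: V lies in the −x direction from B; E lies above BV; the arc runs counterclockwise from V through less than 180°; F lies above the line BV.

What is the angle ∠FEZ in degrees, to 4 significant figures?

71.36°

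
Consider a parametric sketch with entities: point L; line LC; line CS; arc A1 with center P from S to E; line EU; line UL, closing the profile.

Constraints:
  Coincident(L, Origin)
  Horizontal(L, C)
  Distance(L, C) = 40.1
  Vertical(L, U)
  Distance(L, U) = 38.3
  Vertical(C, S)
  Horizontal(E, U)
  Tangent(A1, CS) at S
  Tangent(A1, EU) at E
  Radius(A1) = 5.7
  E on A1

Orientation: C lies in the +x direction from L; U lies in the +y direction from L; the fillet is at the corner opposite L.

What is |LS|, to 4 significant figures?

51.68

The virtual corner opposite L is at (40.10, 38.30). Since A1 is tangent to CS there, PS ⟂ CS and A1 meets EU tangentially, so PE is at right angles to EU, with radius 5.7, so the center P sits 5.7 in from both sides at P = (34.40, 32.60). That places the tangent points at S = (40.10, 32.60) on CS and E = (34.40, 38.30) on EU. Then |LS| = |S − L| = 51.68.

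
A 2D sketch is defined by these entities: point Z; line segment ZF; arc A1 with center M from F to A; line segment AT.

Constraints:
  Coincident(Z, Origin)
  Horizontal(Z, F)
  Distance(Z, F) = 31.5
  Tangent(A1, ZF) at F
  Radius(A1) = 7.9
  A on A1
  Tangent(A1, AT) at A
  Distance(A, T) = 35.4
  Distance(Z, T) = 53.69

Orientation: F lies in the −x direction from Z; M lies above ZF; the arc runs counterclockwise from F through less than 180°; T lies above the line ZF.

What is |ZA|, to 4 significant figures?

25.55

Checks: ∠(MF, FZ) = 90.00° ✓; |MF| = 7.900 ✓; |MA| = 7.900 ✓; ∠(MA, AT) = 90.00° ✓; |AT| = 35.40 ✓; |ZT| = 53.69 ✓.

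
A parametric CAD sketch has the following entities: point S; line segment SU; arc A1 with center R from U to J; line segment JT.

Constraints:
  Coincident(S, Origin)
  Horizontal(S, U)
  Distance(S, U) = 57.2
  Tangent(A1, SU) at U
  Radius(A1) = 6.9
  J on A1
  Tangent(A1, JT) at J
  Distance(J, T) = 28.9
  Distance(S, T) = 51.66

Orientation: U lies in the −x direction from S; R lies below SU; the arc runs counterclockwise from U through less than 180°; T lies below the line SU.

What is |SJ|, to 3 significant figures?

63.1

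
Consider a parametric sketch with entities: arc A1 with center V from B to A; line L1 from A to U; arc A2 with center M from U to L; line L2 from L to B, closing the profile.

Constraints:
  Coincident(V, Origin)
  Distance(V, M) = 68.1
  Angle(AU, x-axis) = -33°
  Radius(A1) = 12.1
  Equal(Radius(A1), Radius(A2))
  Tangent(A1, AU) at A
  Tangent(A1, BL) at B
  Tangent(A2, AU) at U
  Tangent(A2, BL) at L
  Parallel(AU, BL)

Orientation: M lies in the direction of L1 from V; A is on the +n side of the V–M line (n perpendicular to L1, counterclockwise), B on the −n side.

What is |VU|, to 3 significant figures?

69.2

The slot axis is L1's direction at -33.0°, so u = (cos -33.0°, sin -33.0°) = (0.839, -0.545) and n = (−sin -33.0°, cos -33.0°) = (0.545, 0.839). V is at the origin and M lies 68.1 along u from V, so M = 68.1·u = (57.1, -37.1). Tangency of A1 to both parallel lines with radius 12.1 puts A and B at V ± 12.1·n: A = (6.59, 10.1), B = (-6.59, -10.1). Equal radii place U and L the same way about M: U = M + 12.1·n = (63.7, -26.9), L = M − 12.1·n = (50.5, -47.2). Then |VU| = |U − V| = 69.2.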